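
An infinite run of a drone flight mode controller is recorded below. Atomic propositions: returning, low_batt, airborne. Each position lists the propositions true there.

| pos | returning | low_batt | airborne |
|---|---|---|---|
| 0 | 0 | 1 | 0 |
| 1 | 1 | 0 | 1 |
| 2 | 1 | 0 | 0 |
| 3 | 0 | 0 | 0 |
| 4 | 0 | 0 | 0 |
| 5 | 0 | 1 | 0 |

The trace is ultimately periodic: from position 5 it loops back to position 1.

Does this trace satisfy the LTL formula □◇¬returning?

Yes

◇¬returning holds at every position 0..5, and those are all positions ever visited, so □◇¬returning holds.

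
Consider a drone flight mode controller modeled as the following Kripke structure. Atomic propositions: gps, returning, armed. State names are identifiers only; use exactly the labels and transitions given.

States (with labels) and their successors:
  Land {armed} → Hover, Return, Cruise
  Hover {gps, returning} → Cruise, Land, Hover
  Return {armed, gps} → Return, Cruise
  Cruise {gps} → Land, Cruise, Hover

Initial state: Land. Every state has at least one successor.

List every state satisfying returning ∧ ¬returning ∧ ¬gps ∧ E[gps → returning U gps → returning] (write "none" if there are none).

States satisfying ¬returning: {Land, Return, Cruise}.
States satisfying ¬gps: {Land}.
States satisfying ¬returning ∧ ¬gps: {Land}.
States satisfying returning ∧ ¬returning ∧ ¬gps: ∅.
States satisfying gps → returning: {Land, Hover}.
States satisfying E[gps → returning U gps → returning]: {Land, Hover}.
States satisfying returning ∧ ¬returning ∧ ¬gps ∧ E[gps → returning U gps → returning]: ∅.

none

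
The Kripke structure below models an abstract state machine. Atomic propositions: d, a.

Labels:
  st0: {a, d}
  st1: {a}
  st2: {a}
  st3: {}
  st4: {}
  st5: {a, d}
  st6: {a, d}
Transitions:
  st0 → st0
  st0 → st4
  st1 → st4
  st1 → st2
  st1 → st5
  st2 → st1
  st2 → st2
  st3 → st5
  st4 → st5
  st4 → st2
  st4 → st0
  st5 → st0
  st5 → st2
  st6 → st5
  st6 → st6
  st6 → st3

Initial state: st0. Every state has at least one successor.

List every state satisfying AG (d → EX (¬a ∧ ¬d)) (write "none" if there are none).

States satisfying d → EX (¬a ∧ ¬d): {st0, st1, st2, st3, st4, st6}.
States satisfying AG (d → EX (¬a ∧ ¬d)): ∅.

none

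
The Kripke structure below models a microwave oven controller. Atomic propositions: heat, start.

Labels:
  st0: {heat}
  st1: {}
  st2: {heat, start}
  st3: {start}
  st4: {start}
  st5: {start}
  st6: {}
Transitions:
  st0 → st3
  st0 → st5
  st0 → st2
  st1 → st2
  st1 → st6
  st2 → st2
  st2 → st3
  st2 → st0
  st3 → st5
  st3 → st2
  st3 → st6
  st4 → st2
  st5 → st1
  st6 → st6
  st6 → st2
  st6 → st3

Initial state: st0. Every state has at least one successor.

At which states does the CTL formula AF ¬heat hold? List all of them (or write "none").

States satisfying ¬heat: {st1, st3, st4, st5, st6}.
States satisfying AF ¬heat: {st1, st3, st4, st5, st6}.

{st1, st3, st4, st5, st6}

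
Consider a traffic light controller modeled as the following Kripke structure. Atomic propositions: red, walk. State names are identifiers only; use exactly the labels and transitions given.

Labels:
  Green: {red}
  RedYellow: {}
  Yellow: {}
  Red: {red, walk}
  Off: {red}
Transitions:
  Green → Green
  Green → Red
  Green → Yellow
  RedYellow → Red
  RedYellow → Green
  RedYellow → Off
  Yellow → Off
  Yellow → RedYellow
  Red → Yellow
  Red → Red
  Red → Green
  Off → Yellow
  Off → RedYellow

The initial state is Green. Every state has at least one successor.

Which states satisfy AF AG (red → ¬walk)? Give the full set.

States satisfying AG (red → ¬walk): ∅.
States satisfying AF AG (red → ¬walk): ∅.

none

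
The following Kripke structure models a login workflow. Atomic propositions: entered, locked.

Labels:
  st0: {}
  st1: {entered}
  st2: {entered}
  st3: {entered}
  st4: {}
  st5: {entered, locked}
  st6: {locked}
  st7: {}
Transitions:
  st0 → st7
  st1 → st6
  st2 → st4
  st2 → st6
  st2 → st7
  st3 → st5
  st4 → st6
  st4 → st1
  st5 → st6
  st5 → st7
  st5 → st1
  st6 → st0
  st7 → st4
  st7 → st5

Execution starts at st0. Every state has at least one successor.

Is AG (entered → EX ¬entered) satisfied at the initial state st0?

Holds

States satisfying entered → EX ¬entered: {st0, st1, st2, st4, st5, st6, st7}.
States satisfying AG (entered → EX ¬entered): {st0, st1, st2, st4, st5, st6, st7}.
Every state reachable from st0 satisfies entered → EX ¬entered.
st0 ∈ Sat(AG (entered → EX ¬entered)).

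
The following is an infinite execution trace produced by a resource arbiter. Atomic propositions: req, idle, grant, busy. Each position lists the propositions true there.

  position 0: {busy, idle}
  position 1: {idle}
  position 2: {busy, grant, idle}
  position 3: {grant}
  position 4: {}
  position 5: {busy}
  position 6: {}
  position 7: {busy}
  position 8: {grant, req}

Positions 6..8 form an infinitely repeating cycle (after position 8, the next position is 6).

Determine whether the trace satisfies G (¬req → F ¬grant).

¬req → F ¬grant holds at every position 0..8, and those are all positions ever visited, so G (¬req → F ¬grant) holds.
Positions where ¬req holds: 0, 1, 2, 3, 4, 5, 6, 7.
Check F ¬grant at each: 0→ok, 1→ok, 2→ok, 3→ok, 4→ok, 5→ok, 6→ok, 7→ok.

Satisfied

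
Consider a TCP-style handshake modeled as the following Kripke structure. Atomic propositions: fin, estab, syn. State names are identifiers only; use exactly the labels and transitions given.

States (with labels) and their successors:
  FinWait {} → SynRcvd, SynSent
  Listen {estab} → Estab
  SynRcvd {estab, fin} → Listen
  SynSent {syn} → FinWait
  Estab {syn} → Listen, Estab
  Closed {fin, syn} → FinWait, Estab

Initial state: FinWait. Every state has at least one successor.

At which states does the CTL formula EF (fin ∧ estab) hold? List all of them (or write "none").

{FinWait, SynRcvd, SynSent, Closed}

States satisfying fin ∧ estab: {SynRcvd}.
States satisfying EF (fin ∧ estab): {FinWait, SynRcvd, SynSent, Closed}.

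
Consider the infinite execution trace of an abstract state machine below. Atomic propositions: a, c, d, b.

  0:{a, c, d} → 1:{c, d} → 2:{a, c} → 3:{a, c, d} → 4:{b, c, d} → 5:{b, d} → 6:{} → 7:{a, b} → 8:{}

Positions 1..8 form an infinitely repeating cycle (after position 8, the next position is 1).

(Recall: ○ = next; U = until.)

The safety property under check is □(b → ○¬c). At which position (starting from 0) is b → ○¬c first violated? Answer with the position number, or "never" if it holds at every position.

never

b → ○¬c holds at every position 0..8, and those are all the positions the trace ever visits, so the invariant □(b → ○¬c) is never violated.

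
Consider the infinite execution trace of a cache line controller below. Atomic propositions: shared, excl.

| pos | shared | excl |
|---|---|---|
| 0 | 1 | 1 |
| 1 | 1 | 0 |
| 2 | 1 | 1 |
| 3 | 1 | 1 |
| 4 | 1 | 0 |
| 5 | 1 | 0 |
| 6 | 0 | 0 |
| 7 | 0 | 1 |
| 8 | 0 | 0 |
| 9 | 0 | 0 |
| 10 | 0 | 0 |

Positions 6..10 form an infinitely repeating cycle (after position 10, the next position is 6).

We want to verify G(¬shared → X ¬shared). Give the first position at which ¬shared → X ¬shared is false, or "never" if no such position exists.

¬shared → X ¬shared holds at every position 0..10, and those are all the positions the trace ever visits, so the invariant G(¬shared → X ¬shared) is never violated.

never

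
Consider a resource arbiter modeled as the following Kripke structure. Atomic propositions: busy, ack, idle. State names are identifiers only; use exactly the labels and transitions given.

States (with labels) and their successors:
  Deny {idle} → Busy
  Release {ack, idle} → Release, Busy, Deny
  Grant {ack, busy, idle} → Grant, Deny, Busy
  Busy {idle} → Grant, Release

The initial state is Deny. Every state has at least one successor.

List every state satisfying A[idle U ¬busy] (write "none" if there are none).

States satisfying idle: {Deny, Release, Grant, Busy}.
States satisfying ¬busy: {Deny, Release, Busy}.
States satisfying A[idle U ¬busy]: {Deny, Release, Busy}.

{Deny, Release, Busy}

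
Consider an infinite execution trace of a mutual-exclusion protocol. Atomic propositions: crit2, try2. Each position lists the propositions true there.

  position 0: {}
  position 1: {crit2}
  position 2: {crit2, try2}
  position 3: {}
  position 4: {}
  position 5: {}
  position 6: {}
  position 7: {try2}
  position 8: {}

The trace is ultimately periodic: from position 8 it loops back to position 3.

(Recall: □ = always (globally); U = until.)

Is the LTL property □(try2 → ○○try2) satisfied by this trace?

Violated

try2 → ○○try2 must hold at every position from 0 onward. It fails at position 2, so □(try2 → ○○try2) is false.
Positions where try2 holds: 2, 7.
Check ○○try2 at each: 2→fails, 7→fails.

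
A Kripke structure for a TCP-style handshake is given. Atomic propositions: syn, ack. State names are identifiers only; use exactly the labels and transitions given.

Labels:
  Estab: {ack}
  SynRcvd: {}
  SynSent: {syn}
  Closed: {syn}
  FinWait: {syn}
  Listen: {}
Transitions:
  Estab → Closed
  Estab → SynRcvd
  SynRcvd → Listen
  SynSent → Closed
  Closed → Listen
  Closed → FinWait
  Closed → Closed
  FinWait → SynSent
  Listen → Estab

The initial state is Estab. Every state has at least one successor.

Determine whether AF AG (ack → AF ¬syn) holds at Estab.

Holds

States satisfying AG (ack → AF ¬syn): {Estab, SynRcvd, SynSent, Closed, FinWait, Listen}.
States satisfying AF AG (ack → AF ¬syn): {Estab, SynRcvd, SynSent, Closed, FinWait, Listen}.
Estab ∈ Sat(AF AG (ack → AF ¬syn)).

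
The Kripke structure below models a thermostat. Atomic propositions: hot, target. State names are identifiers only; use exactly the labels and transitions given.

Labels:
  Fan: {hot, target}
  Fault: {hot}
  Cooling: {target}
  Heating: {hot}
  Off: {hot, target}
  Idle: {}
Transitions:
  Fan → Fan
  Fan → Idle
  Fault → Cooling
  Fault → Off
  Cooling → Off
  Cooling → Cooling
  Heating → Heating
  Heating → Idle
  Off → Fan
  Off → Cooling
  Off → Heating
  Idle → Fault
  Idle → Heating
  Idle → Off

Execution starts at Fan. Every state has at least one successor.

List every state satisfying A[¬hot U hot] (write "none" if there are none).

{Fan, Fault, Heating, Off, Idle}

States satisfying ¬hot: {Cooling, Idle}.
States satisfying hot: {Fan, Fault, Heating, Off}.
States satisfying A[¬hot U hot]: {Fan, Fault, Heating, Off, Idle}.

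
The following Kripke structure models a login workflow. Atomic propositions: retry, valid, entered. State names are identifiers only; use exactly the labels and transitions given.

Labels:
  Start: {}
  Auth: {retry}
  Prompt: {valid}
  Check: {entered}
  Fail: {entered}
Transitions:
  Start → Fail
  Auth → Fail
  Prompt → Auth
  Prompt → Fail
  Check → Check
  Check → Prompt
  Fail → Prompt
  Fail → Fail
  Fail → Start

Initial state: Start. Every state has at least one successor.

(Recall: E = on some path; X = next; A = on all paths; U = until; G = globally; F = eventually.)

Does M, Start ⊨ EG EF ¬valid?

States satisfying EF ¬valid: {Start, Auth, Prompt, Check, Fail}.
States satisfying EG EF ¬valid: {Start, Auth, Prompt, Check, Fail}.
Start ∈ Sat(EG EF ¬valid).

Yes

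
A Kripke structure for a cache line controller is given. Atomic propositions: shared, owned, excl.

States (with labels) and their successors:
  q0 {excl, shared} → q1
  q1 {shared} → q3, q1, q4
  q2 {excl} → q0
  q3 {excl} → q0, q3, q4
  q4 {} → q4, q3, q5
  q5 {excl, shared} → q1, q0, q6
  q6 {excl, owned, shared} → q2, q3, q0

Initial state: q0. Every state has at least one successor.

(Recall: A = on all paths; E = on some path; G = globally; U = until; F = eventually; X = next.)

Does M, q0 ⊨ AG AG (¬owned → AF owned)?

Violated

States satisfying AG (¬owned → AF owned): ∅.
States satisfying AG AG (¬owned → AF owned): ∅.
q0 is reachable from q0 and violates AG (¬owned → AF owned), so AG fails at q0.
q0 ∉ Sat(AG AG (¬owned → AF owned)).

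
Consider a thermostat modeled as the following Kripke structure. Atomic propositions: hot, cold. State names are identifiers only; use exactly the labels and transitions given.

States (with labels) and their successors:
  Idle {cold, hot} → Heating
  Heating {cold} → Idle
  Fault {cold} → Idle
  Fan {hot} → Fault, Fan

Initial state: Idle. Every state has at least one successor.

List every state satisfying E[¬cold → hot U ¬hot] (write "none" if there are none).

States satisfying ¬cold → hot: {Idle, Heating, Fault, Fan}.
States satisfying ¬hot: {Heating, Fault}.
States satisfying E[¬cold → hot U ¬hot]: {Idle, Heating, Fault, Fan}.

{Idle, Heating, Fault, Fan}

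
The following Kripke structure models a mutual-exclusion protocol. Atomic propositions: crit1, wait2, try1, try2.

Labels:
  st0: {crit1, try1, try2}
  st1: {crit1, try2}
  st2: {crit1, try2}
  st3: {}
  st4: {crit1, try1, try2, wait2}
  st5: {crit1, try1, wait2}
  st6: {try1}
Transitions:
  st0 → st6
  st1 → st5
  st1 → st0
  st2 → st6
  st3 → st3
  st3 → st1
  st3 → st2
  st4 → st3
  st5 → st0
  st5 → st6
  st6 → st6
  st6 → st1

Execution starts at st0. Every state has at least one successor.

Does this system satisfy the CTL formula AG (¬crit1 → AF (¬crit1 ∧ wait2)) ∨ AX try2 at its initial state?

Violated

States satisfying ¬crit1 → AF (¬crit1 ∧ wait2): {st0, st1, st2, st4, st5}.
States satisfying AG (¬crit1 → AF (¬crit1 ∧ wait2)): ∅.
States satisfying try2: {st0, st1, st2, st4}.
States satisfying AX try2: ∅.
States satisfying AG (¬crit1 → AF (¬crit1 ∧ wait2)) ∨ AX try2: ∅.
st0 ∉ Sat(AG (¬crit1 → AF (¬crit1 ∧ wait2)) ∨ AX try2).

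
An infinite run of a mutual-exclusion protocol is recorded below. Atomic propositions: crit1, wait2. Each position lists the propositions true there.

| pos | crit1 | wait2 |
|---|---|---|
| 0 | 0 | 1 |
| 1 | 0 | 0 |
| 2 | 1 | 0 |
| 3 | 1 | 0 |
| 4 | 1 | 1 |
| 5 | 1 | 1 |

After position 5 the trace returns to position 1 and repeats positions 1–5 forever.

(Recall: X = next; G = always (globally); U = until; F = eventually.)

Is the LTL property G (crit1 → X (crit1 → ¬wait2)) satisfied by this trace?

No

crit1 → X (crit1 → ¬wait2) must hold at every position from 0 onward. It fails at position 3, so G (crit1 → X (crit1 → ¬wait2)) is false.
Positions where crit1 holds: 2, 3, 4, 5.
Check X (crit1 → ¬wait2) at each: 2→ok, 3→fails, 4→fails, 5→ok.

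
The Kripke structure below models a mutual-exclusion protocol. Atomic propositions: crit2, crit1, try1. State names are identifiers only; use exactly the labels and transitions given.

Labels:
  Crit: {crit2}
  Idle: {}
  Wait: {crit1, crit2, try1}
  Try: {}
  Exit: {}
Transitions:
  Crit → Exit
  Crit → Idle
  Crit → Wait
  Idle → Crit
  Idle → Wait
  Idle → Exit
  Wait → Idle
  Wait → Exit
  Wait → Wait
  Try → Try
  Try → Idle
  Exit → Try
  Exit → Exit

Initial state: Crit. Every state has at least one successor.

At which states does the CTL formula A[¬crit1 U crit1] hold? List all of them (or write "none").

States satisfying ¬crit1: {Crit, Idle, Try, Exit}.
States satisfying crit1: {Wait}.
States satisfying A[¬crit1 U crit1]: {Wait}.

{Wait}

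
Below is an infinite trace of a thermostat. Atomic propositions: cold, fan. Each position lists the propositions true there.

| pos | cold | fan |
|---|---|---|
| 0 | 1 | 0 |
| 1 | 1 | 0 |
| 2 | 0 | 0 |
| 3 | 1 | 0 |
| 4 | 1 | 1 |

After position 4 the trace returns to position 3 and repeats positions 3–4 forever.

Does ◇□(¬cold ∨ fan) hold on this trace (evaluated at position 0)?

□(¬cold ∨ fan) is false at every position 0..4, so it never becomes true and ◇□(¬cold ∨ fan) fails.

Violated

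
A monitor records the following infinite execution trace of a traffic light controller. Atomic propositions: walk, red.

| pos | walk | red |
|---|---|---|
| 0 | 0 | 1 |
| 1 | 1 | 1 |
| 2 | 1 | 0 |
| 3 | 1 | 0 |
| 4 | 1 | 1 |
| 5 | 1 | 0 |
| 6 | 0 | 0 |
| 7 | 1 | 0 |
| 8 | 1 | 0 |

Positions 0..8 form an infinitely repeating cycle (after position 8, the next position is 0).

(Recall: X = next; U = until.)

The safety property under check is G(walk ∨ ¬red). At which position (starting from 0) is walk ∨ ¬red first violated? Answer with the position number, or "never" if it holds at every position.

0

At position 0 the labels are {red}, so walk ∨ ¬red is false there. This is the first violation.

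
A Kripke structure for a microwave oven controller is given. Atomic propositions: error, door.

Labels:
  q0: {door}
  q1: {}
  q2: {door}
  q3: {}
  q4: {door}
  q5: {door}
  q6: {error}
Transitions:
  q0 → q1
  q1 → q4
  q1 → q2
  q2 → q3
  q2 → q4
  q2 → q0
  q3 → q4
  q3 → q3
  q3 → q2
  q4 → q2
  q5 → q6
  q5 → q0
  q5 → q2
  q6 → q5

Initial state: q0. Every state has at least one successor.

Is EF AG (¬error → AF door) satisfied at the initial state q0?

Violated

States satisfying AG (¬error → AF door): ∅.
States satisfying EF AG (¬error → AF door): ∅.
No suitable path/successor from q0 witnesses the formula.
q0 ∉ Sat(EF AG (¬error → AF door)).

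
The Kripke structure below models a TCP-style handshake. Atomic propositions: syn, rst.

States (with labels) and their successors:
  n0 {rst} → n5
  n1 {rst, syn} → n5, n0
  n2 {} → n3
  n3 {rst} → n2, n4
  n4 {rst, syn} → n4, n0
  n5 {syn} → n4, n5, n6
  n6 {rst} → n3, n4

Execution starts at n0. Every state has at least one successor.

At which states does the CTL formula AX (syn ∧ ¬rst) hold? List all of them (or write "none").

States satisfying syn ∧ ¬rst: {n5}.
States satisfying AX (syn ∧ ¬rst): {n0}.

{n0}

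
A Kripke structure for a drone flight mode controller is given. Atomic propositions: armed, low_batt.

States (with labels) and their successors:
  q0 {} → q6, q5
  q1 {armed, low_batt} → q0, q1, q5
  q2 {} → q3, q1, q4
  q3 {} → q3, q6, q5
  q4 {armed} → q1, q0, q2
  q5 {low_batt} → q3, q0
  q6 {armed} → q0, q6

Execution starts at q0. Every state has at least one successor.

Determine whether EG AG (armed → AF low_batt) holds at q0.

States satisfying AG (armed → AF low_batt): ∅.
States satisfying EG AG (armed → AF low_batt): ∅.
No suitable path/successor from q0 witnesses the formula.
q0 ∉ Sat(EG AG (armed → AF low_batt)).

Does not hold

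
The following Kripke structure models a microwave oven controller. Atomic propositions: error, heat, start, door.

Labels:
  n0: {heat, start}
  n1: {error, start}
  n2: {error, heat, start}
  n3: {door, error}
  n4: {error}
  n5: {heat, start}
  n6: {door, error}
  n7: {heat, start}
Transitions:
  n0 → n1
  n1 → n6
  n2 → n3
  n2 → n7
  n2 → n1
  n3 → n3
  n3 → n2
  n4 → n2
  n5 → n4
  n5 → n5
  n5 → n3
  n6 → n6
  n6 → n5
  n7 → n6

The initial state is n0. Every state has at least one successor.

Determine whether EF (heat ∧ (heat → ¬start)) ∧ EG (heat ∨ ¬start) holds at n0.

States satisfying heat ∧ (heat → ¬start): ∅.
States satisfying EF (heat ∧ (heat → ¬start)): ∅.
States satisfying heat ∨ ¬start: {n0, n2, n3, n4, n5, n6, n7}.
States satisfying EG (heat ∨ ¬start): {n2, n3, n4, n5, n6, n7}.
States satisfying EF (heat ∧ (heat → ¬start)) ∧ EG (heat ∨ ¬start): ∅.
n0 ∉ Sat(EF (heat ∧ (heat → ¬start)) ∧ EG (heat ∨ ¬start)).

Violated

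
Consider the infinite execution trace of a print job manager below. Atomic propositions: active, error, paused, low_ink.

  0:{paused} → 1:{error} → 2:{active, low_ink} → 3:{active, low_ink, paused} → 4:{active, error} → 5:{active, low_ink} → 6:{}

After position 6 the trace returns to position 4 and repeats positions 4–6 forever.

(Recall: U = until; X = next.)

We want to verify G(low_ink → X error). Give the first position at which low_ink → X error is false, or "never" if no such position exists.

2

Check low_ink → X error at each position in order: 0 ✓, 1 ✓.
At position 2 the labels are {active, low_ink} and the next position 3 has {active, low_ink, paused}, so low_ink → X error is false there. This is the first violation.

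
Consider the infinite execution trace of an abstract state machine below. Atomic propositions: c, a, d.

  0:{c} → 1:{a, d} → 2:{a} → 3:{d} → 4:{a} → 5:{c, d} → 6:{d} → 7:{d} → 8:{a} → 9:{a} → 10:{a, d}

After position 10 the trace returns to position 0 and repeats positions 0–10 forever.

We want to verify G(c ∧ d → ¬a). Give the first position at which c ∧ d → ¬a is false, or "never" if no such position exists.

c ∧ d → ¬a holds at every position 0..10, and those are all the positions the trace ever visits, so the invariant G(c ∧ d → ¬a) is never violated.

never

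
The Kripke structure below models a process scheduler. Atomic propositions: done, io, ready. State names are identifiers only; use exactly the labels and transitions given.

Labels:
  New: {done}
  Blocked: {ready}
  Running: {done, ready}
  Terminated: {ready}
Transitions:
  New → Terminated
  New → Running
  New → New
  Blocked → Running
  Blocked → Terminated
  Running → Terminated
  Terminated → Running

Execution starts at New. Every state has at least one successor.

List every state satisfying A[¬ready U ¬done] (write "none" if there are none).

States satisfying ¬ready: {New}.
States satisfying ¬done: {Blocked, Terminated}.
States satisfying A[¬ready U ¬done]: {Blocked, Terminated}.

{Blocked, Terminated}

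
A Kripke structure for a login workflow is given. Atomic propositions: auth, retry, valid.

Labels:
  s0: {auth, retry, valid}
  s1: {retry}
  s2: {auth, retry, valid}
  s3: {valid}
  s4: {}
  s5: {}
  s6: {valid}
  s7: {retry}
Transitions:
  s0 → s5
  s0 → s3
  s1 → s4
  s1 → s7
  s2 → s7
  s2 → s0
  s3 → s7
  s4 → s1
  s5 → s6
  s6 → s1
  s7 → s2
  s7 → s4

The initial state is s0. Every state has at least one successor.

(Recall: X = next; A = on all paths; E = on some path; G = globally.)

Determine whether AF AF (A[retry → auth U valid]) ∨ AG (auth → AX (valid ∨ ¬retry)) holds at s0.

Yes

States satisfying AF (A[retry → auth U valid]): {s0, s2, s3, s5, s6}.
States satisfying AF AF (A[retry → auth U valid]): {s0, s2, s3, s5, s6}.
States satisfying auth → AX (valid ∨ ¬retry): {s0, s1, s3, s4, s5, s6, s7}.
States satisfying AG (auth → AX (valid ∨ ¬retry)): ∅.
States satisfying AF AF (A[retry → auth U valid]) ∨ AG (auth → AX (valid ∨ ¬retry)): {s0, s2, s3, s5, s6}.
s0 ∈ Sat(AF AF (A[retry → auth U valid]) ∨ AG (auth → AX (valid ∨ ¬retry))).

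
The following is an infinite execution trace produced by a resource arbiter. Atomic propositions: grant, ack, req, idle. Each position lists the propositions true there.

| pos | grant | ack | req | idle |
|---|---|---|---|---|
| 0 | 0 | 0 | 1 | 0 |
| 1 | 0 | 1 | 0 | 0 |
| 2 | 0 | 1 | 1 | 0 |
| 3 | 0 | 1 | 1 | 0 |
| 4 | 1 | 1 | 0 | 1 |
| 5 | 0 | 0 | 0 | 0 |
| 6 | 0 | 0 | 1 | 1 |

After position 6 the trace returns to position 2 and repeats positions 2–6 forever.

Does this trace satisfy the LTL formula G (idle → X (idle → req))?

idle → X (idle → req) holds at every position 0..6, and those are all positions ever visited, so G (idle → X (idle → req)) holds.
Positions where idle holds: 4, 6.
Check X (idle → req) at each: 4→ok, 6→ok.

Yes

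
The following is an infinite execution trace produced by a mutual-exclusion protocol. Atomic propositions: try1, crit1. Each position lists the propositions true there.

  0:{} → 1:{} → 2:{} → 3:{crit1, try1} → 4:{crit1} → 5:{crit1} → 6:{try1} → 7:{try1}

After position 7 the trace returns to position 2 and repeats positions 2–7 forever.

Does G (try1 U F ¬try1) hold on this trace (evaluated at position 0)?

Holds

try1 U F ¬try1 holds at every position 0..7, and those are all positions ever visited, so G (try1 U F ¬try1) holds.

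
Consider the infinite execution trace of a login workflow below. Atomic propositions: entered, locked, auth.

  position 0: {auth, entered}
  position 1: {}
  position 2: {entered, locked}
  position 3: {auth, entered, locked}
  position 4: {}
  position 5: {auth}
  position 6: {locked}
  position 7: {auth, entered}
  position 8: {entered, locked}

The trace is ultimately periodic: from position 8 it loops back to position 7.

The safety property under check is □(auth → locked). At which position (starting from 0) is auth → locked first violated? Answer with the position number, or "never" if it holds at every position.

At position 0 the labels are {auth, entered}, so auth → locked is false there. This is the first violation.

0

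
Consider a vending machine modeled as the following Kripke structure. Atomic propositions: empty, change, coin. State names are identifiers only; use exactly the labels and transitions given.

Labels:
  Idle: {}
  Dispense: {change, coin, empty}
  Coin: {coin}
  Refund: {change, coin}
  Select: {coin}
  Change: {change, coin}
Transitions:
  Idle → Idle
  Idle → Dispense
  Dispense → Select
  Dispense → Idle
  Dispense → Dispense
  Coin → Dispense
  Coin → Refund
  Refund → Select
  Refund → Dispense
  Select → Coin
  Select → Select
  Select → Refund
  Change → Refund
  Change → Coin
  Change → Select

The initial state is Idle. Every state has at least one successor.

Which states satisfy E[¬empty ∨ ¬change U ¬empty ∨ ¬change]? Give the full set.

{Idle, Coin, Refund, Select, Change}

States satisfying ¬empty ∨ ¬change: {Idle, Coin, Refund, Select, Change}.
States satisfying E[¬empty ∨ ¬change U ¬empty ∨ ¬change]: {Idle, Coin, Refund, Select, Change}.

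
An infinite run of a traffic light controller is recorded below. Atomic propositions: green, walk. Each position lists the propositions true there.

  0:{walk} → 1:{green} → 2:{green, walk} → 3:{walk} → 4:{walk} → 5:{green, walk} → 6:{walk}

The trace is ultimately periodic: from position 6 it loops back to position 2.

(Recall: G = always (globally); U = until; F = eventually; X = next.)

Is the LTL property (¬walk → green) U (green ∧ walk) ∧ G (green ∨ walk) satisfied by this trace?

Walking from position 0: green ∧ walk first holds at position 2, and ¬walk → green holds at every earlier position along the way, so (¬walk → green) U (green ∧ walk) holds.
green ∨ walk holds at every position 0..6, and those are all positions ever visited, so G (green ∨ walk) holds.
At position 0: (¬walk → green) U (green ∧ walk) is true; G (green ∨ walk) is true; so (¬walk → green) U (green ∧ walk) ∧ G (green ∨ walk) is true.

Yes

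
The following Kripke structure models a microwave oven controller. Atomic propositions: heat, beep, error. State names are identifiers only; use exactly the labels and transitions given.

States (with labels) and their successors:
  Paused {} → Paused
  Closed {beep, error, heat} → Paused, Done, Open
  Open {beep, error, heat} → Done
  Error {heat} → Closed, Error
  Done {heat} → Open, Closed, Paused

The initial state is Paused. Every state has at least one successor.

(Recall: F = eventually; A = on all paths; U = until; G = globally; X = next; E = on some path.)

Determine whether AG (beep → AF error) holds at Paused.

Satisfied

States satisfying beep → AF error: {Paused, Closed, Open, Error, Done}.
States satisfying AG (beep → AF error): {Paused, Closed, Open, Error, Done}.
Every state reachable from Paused satisfies beep → AF error.
Paused ∈ Sat(AG (beep → AF error)).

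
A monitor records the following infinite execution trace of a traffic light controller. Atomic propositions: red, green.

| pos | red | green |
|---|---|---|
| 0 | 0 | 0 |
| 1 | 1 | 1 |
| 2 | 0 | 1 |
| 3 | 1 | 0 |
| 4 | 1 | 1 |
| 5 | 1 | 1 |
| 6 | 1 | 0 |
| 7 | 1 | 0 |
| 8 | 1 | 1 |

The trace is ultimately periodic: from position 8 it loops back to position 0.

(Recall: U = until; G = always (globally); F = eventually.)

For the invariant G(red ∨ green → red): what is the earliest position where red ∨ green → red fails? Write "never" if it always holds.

Check red ∨ green → red at each position in order: 0 ✓, 1 ✓.
At position 2 the labels are {green}, so red ∨ green → red is false there. This is the first violation.

2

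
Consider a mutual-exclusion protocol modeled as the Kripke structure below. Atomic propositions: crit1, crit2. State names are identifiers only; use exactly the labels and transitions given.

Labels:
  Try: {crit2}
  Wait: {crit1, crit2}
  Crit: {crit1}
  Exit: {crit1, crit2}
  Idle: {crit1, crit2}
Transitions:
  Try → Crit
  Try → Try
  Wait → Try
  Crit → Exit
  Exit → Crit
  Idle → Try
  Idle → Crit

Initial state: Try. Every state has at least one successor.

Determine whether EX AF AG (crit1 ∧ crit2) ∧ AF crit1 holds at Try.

No

States satisfying AF AG (crit1 ∧ crit2): ∅.
States satisfying EX AF AG (crit1 ∧ crit2): ∅.
States satisfying crit1: {Wait, Crit, Exit, Idle}.
States satisfying AF crit1: {Wait, Crit, Exit, Idle}.
States satisfying EX AF AG (crit1 ∧ crit2) ∧ AF crit1: ∅.
Try ∉ Sat(EX AF AG (crit1 ∧ crit2) ∧ AF crit1).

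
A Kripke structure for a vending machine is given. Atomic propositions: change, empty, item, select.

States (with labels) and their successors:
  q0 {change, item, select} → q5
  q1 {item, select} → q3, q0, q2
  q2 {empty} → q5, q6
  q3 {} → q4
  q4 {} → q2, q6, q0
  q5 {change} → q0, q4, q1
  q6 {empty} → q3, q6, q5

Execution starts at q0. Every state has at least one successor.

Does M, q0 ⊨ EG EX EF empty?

Satisfied

States satisfying EX EF empty: {q0, q1, q2, q3, q4, q5, q6}.
States satisfying EG EX EF empty: {q0, q1, q2, q3, q4, q5, q6}.
q0 ∈ Sat(EG EX EF empty).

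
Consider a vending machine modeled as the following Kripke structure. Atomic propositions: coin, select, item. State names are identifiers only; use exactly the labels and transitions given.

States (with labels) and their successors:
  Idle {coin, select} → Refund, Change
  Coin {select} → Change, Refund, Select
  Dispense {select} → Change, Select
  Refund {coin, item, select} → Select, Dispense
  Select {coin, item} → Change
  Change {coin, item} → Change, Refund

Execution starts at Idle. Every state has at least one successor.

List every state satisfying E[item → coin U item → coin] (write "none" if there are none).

{Idle, Coin, Dispense, Refund, Select, Change}

States satisfying item → coin: {Idle, Coin, Dispense, Refund, Select, Change}.
States satisfying E[item → coin U item → coin]: {Idle, Coin, Dispense, Refund, Select, Change}.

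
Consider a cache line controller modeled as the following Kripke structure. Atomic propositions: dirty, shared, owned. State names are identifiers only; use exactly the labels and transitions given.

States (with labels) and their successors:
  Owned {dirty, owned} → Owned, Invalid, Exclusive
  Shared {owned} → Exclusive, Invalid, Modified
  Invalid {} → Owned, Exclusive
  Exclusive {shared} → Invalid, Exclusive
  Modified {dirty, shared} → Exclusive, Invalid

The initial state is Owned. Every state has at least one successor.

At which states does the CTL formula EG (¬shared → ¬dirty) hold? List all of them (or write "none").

{Shared, Invalid, Exclusive, Modified}

States satisfying ¬shared → ¬dirty: {Shared, Invalid, Exclusive, Modified}.
States satisfying EG (¬shared → ¬dirty): {Shared, Invalid, Exclusive, Modified}.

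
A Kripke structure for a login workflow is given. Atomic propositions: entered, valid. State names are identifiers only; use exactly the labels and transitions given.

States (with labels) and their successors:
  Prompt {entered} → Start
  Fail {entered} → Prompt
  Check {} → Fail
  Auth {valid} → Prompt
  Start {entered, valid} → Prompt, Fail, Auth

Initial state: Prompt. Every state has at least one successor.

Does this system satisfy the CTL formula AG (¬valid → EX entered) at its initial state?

States satisfying ¬valid → EX entered: {Prompt, Fail, Check, Auth, Start}.
States satisfying AG (¬valid → EX entered): {Prompt, Fail, Check, Auth, Start}.
Every state reachable from Prompt satisfies ¬valid → EX entered.
Prompt ∈ Sat(AG (¬valid → EX entered)).

Satisfied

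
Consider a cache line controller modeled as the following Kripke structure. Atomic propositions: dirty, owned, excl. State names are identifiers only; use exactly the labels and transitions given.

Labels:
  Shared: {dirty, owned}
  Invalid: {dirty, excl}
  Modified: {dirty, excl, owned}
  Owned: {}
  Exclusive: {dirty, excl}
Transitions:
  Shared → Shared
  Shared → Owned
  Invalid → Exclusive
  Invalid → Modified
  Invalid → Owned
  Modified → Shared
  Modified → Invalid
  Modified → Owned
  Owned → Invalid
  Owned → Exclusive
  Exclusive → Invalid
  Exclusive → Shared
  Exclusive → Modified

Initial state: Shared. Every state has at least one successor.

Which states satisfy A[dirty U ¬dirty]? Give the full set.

{Owned}

States satisfying dirty: {Shared, Invalid, Modified, Exclusive}.
States satisfying ¬dirty: {Owned}.
States satisfying A[dirty U ¬dirty]: {Owned}.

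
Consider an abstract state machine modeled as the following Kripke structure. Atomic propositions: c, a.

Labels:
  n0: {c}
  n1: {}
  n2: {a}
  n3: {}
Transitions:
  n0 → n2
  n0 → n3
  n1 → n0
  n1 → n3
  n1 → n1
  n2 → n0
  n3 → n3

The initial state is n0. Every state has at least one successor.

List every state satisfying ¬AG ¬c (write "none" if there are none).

{n0, n1, n2}

States satisfying ¬c: {n1, n2, n3}.
States satisfying AG ¬c: {n3}.
States satisfying ¬AG ¬c: {n0, n1, n2}.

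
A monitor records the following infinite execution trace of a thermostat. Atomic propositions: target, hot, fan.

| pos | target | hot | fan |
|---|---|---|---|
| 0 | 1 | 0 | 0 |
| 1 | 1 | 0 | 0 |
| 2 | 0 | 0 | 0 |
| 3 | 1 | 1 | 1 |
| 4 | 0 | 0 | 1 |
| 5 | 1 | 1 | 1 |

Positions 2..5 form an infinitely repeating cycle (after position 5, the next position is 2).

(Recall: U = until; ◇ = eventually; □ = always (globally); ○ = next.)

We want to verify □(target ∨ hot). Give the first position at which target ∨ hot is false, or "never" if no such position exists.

2

Check target ∨ hot at each position in order: 0 ✓, 1 ✓.
At position 2 the labels are {}, so target ∨ hot is false there. This is the first violation.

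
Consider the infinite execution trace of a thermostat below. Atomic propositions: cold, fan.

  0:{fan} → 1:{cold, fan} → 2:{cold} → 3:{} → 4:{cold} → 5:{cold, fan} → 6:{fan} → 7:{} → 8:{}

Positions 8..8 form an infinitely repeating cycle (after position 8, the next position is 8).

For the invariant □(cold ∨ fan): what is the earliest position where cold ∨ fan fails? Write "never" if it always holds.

3

Check cold ∨ fan at each position in order: 0 ✓, 1 ✓, 2 ✓.
At position 3 the labels are {}, so cold ∨ fan is false there. This is the first violation.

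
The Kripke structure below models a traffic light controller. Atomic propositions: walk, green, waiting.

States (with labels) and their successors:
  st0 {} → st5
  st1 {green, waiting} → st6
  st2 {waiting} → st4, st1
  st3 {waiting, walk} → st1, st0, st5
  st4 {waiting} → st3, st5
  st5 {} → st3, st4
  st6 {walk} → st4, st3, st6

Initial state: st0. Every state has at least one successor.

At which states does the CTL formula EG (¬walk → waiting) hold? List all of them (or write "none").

States satisfying ¬walk → waiting: {st1, st2, st3, st4, st6}.
States satisfying EG (¬walk → waiting): {st1, st2, st3, st4, st6}.

{st1, st2, st3, st4, st6}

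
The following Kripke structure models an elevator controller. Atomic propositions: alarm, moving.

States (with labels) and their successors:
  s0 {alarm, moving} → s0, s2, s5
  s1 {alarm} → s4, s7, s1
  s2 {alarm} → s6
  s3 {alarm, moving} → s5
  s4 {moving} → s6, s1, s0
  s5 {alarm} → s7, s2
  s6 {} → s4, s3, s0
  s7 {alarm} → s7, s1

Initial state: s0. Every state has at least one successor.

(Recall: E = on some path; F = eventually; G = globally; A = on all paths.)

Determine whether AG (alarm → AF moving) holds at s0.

States satisfying alarm → AF moving: {s0, s2, s3, s4, s6}.
States satisfying AG (alarm → AF moving): ∅.
s1 is reachable from s0 and violates alarm → AF moving, so AG fails at s0.
s0 ∉ Sat(AG (alarm → AF moving)).

No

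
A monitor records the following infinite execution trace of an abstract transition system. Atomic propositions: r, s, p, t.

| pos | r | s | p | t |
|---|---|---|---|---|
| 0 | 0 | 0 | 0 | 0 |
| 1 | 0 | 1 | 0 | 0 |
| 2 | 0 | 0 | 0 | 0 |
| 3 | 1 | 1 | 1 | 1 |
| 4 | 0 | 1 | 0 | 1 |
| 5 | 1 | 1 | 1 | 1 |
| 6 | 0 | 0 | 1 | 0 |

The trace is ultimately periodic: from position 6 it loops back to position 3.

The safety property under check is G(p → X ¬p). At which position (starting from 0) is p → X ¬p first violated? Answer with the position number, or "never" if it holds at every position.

Check p → X ¬p at each position in order: 0 ✓, 1 ✓, 2 ✓, 3 ✓, 4 ✓.
At position 5 the labels are {p, r, s, t} and the next position 6 has {p}, so p → X ¬p is false there. This is the first violation.

5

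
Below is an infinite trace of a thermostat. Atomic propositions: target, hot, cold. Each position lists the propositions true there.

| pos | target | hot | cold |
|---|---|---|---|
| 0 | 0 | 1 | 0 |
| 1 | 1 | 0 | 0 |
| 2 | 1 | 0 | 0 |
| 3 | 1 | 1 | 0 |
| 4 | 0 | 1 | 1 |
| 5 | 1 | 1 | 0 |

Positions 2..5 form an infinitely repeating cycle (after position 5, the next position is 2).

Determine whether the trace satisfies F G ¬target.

G ¬target is false at every position 0..5, so it never becomes true and F G ¬target fails.

Violated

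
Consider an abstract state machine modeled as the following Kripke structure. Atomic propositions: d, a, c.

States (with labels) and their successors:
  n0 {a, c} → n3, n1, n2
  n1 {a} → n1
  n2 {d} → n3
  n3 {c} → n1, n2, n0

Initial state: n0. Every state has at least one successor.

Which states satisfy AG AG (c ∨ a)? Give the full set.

{n1}

States satisfying AG (c ∨ a): {n1}.
States satisfying AG AG (c ∨ a): {n1}.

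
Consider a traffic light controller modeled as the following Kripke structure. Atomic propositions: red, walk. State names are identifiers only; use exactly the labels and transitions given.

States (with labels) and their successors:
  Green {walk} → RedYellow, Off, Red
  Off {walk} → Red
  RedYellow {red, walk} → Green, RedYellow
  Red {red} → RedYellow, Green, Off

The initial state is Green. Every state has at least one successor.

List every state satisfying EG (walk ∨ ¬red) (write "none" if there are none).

{Green, RedYellow}

States satisfying walk ∨ ¬red: {Green, Off, RedYellow}.
States satisfying EG (walk ∨ ¬red): {Green, RedYellow}.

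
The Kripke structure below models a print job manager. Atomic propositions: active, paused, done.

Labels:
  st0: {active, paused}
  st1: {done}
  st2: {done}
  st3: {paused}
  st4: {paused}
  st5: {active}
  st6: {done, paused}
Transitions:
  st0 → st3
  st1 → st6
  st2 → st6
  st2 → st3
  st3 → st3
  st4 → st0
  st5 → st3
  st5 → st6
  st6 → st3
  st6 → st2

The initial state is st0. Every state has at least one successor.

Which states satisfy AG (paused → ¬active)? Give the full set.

States satisfying paused → ¬active: {st1, st2, st3, st4, st5, st6}.
States satisfying AG (paused → ¬active): {st1, st2, st3, st5, st6}.

{st1, st2, st3, st5, st6}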